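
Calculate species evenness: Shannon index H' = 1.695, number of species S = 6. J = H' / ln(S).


ln(6) = 1.79176
J = H' / ln(S) = 1.695 / 1.79176 = 0.945997 ≈ 0.9460

0.9460


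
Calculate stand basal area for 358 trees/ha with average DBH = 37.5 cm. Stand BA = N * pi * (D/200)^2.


(D/200)^2 = (37.5/200)^2 = 0.1875^2 = 0.03515625
Individual BA = 3.141593 * 0.03515625 = 0.110447 m^2
Stand BA = 358 * 0.110447 = 39.5400 ≈ 39.54 m^2/ha

39.54 m^2/ha


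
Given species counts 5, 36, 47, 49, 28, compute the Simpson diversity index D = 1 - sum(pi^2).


Total N = 5 + 36 + 47 + 49 + 28 = 165
Per-species terms:
  p = 5/165 = 0.030303; p^2 = 0.030303^2 = 0.000918
  p = 36/165 = 0.218182; p^2 = 0.218182^2 = 0.047603
  p = 47/165 = 0.284848; p^2 = 0.284848^2 = 0.081138
  p = 49/165 = 0.296970; p^2 = 0.296970^2 = 0.088191
  p = 28/165 = 0.169697; p^2 = 0.169697^2 = 0.028797
sum(p^2) = 0.000918 + 0.047603 + 0.081138 + 0.088191 + 0.028797 = 0.246647
D = 1 - 0.246647 = 0.753353 ≈ 0.7534

0.7534


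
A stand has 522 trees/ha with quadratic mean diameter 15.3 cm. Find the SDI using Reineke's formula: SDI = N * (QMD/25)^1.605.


QMD/25 = 15.3/25 = 0.612
(0.612)^1.605 = exp(1.605 * ln(0.612)) = exp(1.605 * (-0.491023)) = exp(-0.788092) = 0.454712
SDI = 522 * 0.454712 = 237.360 ≈ 237

237


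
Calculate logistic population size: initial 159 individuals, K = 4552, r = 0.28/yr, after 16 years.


(K - N0)/N0 = (4552 - 159)/159 = 4393/159 = 27.6289
r*t = 0.28 * 16 = 4.48; exp(-4.48) = 0.0113334
27.6289 * 0.0113334 = 0.313129
1 + 0.313129 = 1.31313
N = 4552 / 1.31313 = 3466.53 ≈ 3467

3467


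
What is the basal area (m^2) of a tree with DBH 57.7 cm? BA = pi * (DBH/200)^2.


D/200 = 57.7/200 = 0.2885 m
(D/200)^2 = 0.2885^2 = 0.08323225
BA = 3.141593 * 0.08323225 = 0.261482 ≈ 0.2615 m^2

0.2615 m^2


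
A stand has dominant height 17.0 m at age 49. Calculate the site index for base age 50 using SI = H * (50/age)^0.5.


50/49 = 1.02041
(1.02041)^0.5 = 1.01015
SI = 17.0 * 1.01015 = 17.1726 ≈ 17.2 m

17.2 m


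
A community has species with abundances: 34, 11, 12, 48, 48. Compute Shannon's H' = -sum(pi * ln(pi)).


Total N = 34 + 11 + 12 + 48 + 48 = 153
Per-species terms:
  p = 34/153 = 0.222222; ln(p) = -1.504078; p*ln(p) = 0.222222 * (-1.504078) = -0.334239
  p = 11/153 = 0.071895; ln(p) = -2.632549; p*ln(p) = 0.071895 * (-2.632549) = -0.189267
  p = 12/153 = 0.078431; ln(p) = -2.545536; p*ln(p) = 0.078431 * (-2.545536) = -0.199649
  p = 48/153 = 0.313725; ln(p) = -1.159238; p*ln(p) = 0.313725 * (-1.159238) = -0.363682
  p = 48/153 = 0.313725; ln(p) = -1.159238; p*ln(p) = 0.313725 * (-1.159238) = -0.363682
sum(p*ln(p)) = (-0.334239) + (-0.189267) + (-0.199649) + (-0.363682) + (-0.363682) = -1.450519
H' = -(-1.450519) = 1.450519 ≈ 1.4505

1.4505


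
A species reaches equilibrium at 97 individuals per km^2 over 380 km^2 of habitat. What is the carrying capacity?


K = 97 * 380 = 36860 individuals

36860 individuals


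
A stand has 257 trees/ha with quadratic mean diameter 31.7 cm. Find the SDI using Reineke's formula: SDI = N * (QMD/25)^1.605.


QMD/25 = 31.7/25 = 1.268
(1.268)^1.605 = exp(1.605 * ln(1.268)) = exp(1.605 * 0.237441) = exp(0.381093) = 1.46388
SDI = 257 * 1.46388 = 376.217 ≈ 376

376


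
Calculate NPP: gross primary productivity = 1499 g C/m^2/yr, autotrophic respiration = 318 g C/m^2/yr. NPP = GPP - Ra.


NPP = GPP - Ra = 1499 - 318 = 1181 g C/m^2/yr

1181 g C/m^2/yr


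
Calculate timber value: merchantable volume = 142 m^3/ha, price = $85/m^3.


Value = 142 * 85 = $12070/ha

$12070/ha


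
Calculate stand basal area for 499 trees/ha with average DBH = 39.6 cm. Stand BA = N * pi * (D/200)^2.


(D/200)^2 = (39.6/200)^2 = 0.198^2 = 0.039204
Individual BA = 3.141593 * 0.039204 = 0.123163 m^2
Stand BA = 499 * 0.123163 = 61.4583 ≈ 61.46 m^2/ha

61.46 m^2/ha


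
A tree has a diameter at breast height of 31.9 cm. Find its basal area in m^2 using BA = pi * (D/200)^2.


D/200 = 31.9/200 = 0.1595 m
(D/200)^2 = 0.1595^2 = 0.02544025
BA = 3.141593 * 0.02544025 = 0.0799229 ≈ 0.0799 m^2

0.0799 m^2


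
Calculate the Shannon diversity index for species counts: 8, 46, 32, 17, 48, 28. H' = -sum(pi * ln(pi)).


Total N = 8 + 46 + 32 + 17 + 48 + 28 = 179
Per-species terms:
  p = 8/179 = 0.044693; ln(p) = -3.107938; p*ln(p) = 0.044693 * (-3.107938) = -0.138903
  p = 46/179 = 0.256983; ln(p) = -1.358745; p*ln(p) = 0.256983 * (-1.358745) = -0.349174
  p = 32/179 = 0.178771; ln(p) = -1.721650; p*ln(p) = 0.178771 * (-1.721650) = -0.307781
  p = 17/179 = 0.094972; ln(p) = -2.354173; p*ln(p) = 0.094972 * (-2.354173) = -0.223581
  p = 48/179 = 0.268156; ln(p) = -1.316186; p*ln(p) = 0.268156 * (-1.316186) = -0.352943
  p = 28/179 = 0.156425; ln(p) = -1.855179; p*ln(p) = 0.156425 * (-1.855179) = -0.290196
sum(p*ln(p)) = (-0.138903) + (-0.349174) + (-0.307781) + (-0.223581) + (-0.352943) + (-0.290196) = -1.662578
H' = -(-1.662578) = 1.662578 ≈ 1.6626

1.6626


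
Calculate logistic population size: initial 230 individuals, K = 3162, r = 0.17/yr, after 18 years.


(K - N0)/N0 = (3162 - 230)/230 = 2932/230 = 12.7478
r*t = 0.17 * 18 = 3.06; exp(-3.06) = 0.0468877
12.7478 * 0.0468877 = 0.597715
1 + 0.597715 = 1.59772
N = 3162 / 1.59772 = 1979.07 ≈ 1979

1979


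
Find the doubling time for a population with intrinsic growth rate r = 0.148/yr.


td = ln(2) / 0.148 = 0.693147 / 0.148 = 4.68343 ≈ 4.7 years

4.7 years


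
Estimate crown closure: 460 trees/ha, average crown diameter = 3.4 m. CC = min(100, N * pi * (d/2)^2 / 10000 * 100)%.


(d/2)^2 = (3.4/2)^2 = 1.7^2 = 2.89
Crown area = 3.141593 * 2.89 = 9.07920 m^2
N * area / 10000 * 100 = 460 * 9.07920 / 10000 * 100 = 41.7643
CC = min(100, 41.7643) = 41.7643 ≈ 41.8%

41.8%


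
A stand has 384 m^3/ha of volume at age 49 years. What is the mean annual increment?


MAI = 384 / 49 = 7.8367 ≈ 7.84 m^3/ha/yr

7.84 m^3/ha/yr


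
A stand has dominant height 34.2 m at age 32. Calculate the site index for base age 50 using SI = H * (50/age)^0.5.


50/32 = 1.56250
(1.56250)^0.5 = 1.25000
SI = 34.2 * 1.25000 = 42.7500 ≈ 42.8 m

42.8 m


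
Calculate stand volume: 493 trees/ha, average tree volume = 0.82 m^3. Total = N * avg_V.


V_stand = 493 * 0.82 = 404.26 ≈ 404.3 m^3/ha

404.3 m^3/ha


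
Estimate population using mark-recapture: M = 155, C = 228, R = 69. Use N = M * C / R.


N = M * C / R = 155 * 228 / 69 = 35340 / 69 = 512.17 ≈ 512

512 individuals


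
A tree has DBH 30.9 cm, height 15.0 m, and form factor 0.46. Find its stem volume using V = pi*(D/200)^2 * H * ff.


(D/200)^2 = (30.9/200)^2 = 0.1545^2 = 0.02387025
BA = 3.141593 * 0.02387025 = 0.0749906 m^2
V = 0.0749906 * 15.0 * 0.46 = 0.517435 ≈ 0.517 m^3

0.517 m^3


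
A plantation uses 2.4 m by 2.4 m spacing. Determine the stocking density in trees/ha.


N = 10000 / 2.4^2 = 10000 / 5.76 = 1736.11 ≈ 1736 trees/ha

1736 trees/ha


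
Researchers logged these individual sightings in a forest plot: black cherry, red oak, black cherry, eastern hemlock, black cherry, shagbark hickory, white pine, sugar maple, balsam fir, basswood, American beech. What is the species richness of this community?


Total individuals logged = 11
Distinct species (count of individuals): black cherry (3), red oak (1), eastern hemlock (1), shagbark hickory (1), white pine (1), sugar maple (1), balsam fir (1), basswood (1), American beech (1)
Species richness = number of distinct species = 9

9


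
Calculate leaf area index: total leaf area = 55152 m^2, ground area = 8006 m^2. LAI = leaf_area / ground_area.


LAI = 55152 / 8006 = 6.8888 ≈ 6.89

6.89


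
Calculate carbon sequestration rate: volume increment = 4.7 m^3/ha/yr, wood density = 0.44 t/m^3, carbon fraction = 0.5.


C = 4.7 * 0.44 * 0.5 = 1.034 ≈ 1.03 t C/ha/yr

1.03 t C/ha/yr


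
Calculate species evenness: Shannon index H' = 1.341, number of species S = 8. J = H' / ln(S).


ln(8) = 2.07944
J = H' / ln(S) = 1.341 / 2.07944 = 0.644885 ≈ 0.6449

0.6449


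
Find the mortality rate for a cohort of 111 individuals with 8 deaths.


Mortality rate = 8 / 111 = 0.072072 ≈ 0.0721

0.0721


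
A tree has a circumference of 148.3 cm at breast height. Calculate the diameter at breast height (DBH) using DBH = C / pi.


DBH = C / pi = 148.3 / 3.141593 = 47.2054 ≈ 47.21 cm

47.21 cm


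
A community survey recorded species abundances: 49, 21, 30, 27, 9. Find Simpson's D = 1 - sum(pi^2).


Total N = 49 + 21 + 30 + 27 + 9 = 136
Per-species terms:
  p = 49/136 = 0.360294; p^2 = 0.360294^2 = 0.129812
  p = 21/136 = 0.154412; p^2 = 0.154412^2 = 0.023843
  p = 30/136 = 0.220588; p^2 = 0.220588^2 = 0.048659
  p = 27/136 = 0.198529; p^2 = 0.198529^2 = 0.039414
  p = 9/136 = 0.066176; p^2 = 0.066176^2 = 0.004379
sum(p^2) = 0.129812 + 0.023843 + 0.048659 + 0.039414 + 0.004379 = 0.246107
D = 1 - 0.246107 = 0.753893 ≈ 0.7539

0.7539


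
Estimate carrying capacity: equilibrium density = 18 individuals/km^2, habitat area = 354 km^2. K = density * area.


K = 18 * 354 = 6372 individuals

6372 individuals


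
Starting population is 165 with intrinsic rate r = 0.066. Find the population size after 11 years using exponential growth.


r*t = 0.066 * 11 = 0.726
exp(0.726) = 2.06680
N = 165 * 2.06680 = 341.022 ≈ 341

341


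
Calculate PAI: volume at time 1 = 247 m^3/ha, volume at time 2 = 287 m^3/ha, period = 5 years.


PAI = (V2 - V1) / period = (287 - 247) / 5 = 40 / 5 = 8.00 m^3/ha/yr

8.00 m^3/ha/yr


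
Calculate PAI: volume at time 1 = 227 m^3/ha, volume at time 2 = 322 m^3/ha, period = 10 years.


PAI = (V2 - V1) / period = (322 - 227) / 10 = 95 / 10 = 9.50 m^3/ha/yr

9.50 m^3/ha/yr


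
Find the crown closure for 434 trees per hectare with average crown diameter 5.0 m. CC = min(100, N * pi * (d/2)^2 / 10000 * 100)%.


(d/2)^2 = (5.0/2)^2 = 2.5^2 = 6.25
Crown area = 3.141593 * 6.25 = 19.6350 m^2
N * area / 10000 * 100 = 434 * 19.6350 / 10000 * 100 = 85.2159
CC = min(100, 85.2159) = 85.2159 ≈ 85.2%

85.2%


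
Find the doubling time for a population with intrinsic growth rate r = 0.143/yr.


td = ln(2) / 0.143 = 0.693147 / 0.143 = 4.84718 ≈ 4.8 years

4.8 years


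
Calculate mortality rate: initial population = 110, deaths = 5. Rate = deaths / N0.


Mortality rate = 5 / 110 = 0.045455 ≈ 0.0455

0.0455


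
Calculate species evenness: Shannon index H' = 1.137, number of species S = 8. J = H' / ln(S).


ln(8) = 2.07944
J = H' / ln(S) = 1.137 / 2.07944 = 0.546782 ≈ 0.5468

0.5468


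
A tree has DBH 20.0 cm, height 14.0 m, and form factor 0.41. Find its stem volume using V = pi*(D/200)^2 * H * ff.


(D/200)^2 = (20.0/200)^2 = 0.1^2 = 0.01
BA = 3.141593 * 0.01 = 0.0314159 m^2
V = 0.0314159 * 14.0 * 0.41 = 0.180327 ≈ 0.180 m^3

0.180 m^3


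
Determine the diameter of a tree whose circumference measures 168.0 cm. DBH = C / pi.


DBH = C / pi = 168.0 / 3.141593 = 53.4761 ≈ 53.48 cm

53.48 cm


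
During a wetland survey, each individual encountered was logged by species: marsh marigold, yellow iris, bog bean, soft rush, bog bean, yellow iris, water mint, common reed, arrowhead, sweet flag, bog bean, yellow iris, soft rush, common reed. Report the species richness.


Total individuals logged = 14
Distinct species (count of individuals): marsh marigold (1), yellow iris (3), bog bean (3), soft rush (2), water mint (1), common reed (2), arrowhead (1), sweet flag (1)
Species richness = number of distinct species = 8

8


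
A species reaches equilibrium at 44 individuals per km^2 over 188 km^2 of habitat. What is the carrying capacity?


K = 44 * 188 = 8272 individuals

8272 individuals


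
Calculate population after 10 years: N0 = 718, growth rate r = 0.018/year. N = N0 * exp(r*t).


r*t = 0.018 * 10 = 0.18
exp(0.18) = 1.19722
N = 718 * 1.19722 = 859.604 ≈ 860

860


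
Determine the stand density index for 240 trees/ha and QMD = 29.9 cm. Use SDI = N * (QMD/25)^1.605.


QMD/25 = 29.9/25 = 1.196
(1.196)^1.605 = exp(1.605 * ln(1.196)) = exp(1.605 * 0.178983) = exp(0.287268) = 1.33278
SDI = 240 * 1.33278 = 319.867 ≈ 320

320


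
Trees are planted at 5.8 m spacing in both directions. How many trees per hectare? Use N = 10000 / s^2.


N = 10000 / 5.8^2 = 10000 / 33.64 = 297.265 ≈ 297 trees/ha

297 trees/ha


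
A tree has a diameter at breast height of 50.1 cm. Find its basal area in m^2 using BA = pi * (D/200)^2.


D/200 = 50.1/200 = 0.2505 m
(D/200)^2 = 0.2505^2 = 0.06275025
BA = 3.141593 * 0.06275025 = 0.197136 ≈ 0.1971 m^2

0.1971 m^2


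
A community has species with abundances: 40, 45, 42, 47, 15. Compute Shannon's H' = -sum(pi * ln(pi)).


Total N = 40 + 45 + 42 + 47 + 15 = 189
Per-species terms:
  p = 40/189 = 0.211640; ln(p) = -1.552869; p*ln(p) = 0.211640 * (-1.552869) = -0.328649
  p = 45/189 = 0.238095; ln(p) = -1.435086; p*ln(p) = 0.238095 * (-1.435086) = -0.341687
  p = 42/189 = 0.222222; ln(p) = -1.504078; p*ln(p) = 0.222222 * (-1.504078) = -0.334239
  p = 47/189 = 0.248677; ln(p) = -1.391600; p*ln(p) = 0.248677 * (-1.391600) = -0.346059
  p = 15/189 = 0.079365; ln(p) = -2.533698; p*ln(p) = 0.079365 * (-2.533698) = -0.201087
sum(p*ln(p)) = (-0.328649) + (-0.341687) + (-0.334239) + (-0.346059) + (-0.201087) = -1.551721
H' = -(-1.551721) = 1.551721 ≈ 1.5517

1.5517


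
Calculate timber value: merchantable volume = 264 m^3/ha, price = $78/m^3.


Value = 264 * 78 = $20592/ha

$20592/ha


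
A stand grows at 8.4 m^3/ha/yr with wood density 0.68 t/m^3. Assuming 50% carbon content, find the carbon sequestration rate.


C = 8.4 * 0.68 * 0.5 = 2.856 ≈ 2.86 t C/ha/yr

2.86 t C/ha/yr


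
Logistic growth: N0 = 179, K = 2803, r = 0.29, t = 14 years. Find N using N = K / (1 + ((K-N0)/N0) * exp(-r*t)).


(K - N0)/N0 = (2803 - 179)/179 = 2624/179 = 14.6592
r*t = 0.29 * 14 = 4.06; exp(-4.06) = 0.0172490
14.6592 * 0.0172490 = 0.252857
1 + 0.252857 = 1.25286
N = 2803 / 1.25286 = 2237.28 ≈ 2237

2237


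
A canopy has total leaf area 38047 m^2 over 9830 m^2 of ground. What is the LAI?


LAI = 38047 / 9830 = 3.8705 ≈ 3.87

3.87


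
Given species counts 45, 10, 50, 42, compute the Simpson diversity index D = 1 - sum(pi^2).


Total N = 45 + 10 + 50 + 42 = 147
Per-species terms:
  p = 45/147 = 0.306122; p^2 = 0.306122^2 = 0.093711
  p = 10/147 = 0.068027; p^2 = 0.068027^2 = 0.004628
  p = 50/147 = 0.340136; p^2 = 0.340136^2 = 0.115692
  p = 42/147 = 0.285714; p^2 = 0.285714^2 = 0.081632
sum(p^2) = 0.093711 + 0.004628 + 0.115692 + 0.081632 = 0.295663
D = 1 - 0.295663 = 0.704337 ≈ 0.7043

0.7043


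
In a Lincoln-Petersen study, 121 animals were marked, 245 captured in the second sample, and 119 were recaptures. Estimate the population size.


N = M * C / R = 121 * 245 / 119 = 29645 / 119 = 249.12 ≈ 249

249 individuals


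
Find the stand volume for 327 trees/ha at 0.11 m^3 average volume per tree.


V_stand = 327 * 0.11 = 35.97 ≈ 36.0 m^3/ha

36.0 m^3/ha


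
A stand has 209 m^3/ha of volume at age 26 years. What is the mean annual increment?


MAI = 209 / 26 = 8.0385 ≈ 8.04 m^3/ha/yr

8.04 m^3/ha/yr


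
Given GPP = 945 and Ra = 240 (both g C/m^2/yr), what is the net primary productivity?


NPP = GPP - Ra = 945 - 240 = 705 g C/m^2/yr

705 g C/m^2/yr


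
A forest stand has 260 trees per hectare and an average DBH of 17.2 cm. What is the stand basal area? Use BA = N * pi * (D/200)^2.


(D/200)^2 = (17.2/200)^2 = 0.086^2 = 0.007396
Individual BA = 3.141593 * 0.007396 = 0.0232352 m^2
Stand BA = 260 * 0.0232352 = 6.04115 ≈ 6.04 m^2/ha

6.04 m^2/ha


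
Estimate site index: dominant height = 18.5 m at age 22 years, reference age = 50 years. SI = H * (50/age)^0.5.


50/22 = 2.27273
(2.27273)^0.5 = 1.50756
SI = 18.5 * 1.50756 = 27.8899 ≈ 27.9 m

27.9 m


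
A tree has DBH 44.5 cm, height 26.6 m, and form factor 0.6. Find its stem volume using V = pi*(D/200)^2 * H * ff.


(D/200)^2 = (44.5/200)^2 = 0.2225^2 = 0.04950625
BA = 3.141593 * 0.04950625 = 0.155528 m^2
V = 0.155528 * 26.6 * 0.6 = 2.48223 ≈ 2.482 m^3

2.482 m^3


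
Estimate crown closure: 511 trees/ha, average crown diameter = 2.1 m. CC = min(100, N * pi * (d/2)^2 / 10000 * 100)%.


(d/2)^2 = (2.1/2)^2 = 1.05^2 = 1.1025
Crown area = 3.141593 * 1.1025 = 3.46361 m^2
N * area / 10000 * 100 = 511 * 3.46361 / 10000 * 100 = 17.6990
CC = min(100, 17.6990) = 17.6990 ≈ 17.7%

17.7%


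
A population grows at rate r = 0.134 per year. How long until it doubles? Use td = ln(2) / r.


td = ln(2) / 0.134 = 0.693147 / 0.134 = 5.17274 ≈ 5.2 years

5.2 years


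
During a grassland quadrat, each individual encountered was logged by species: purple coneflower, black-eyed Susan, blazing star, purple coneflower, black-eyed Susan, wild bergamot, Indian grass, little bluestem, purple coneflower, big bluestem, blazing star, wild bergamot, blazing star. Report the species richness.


Total individuals logged = 13
Distinct species (count of individuals): purple coneflower (3), black-eyed Susan (2), blazing star (3), wild bergamot (2), Indian grass (1), little bluestem (1), big bluestem (1)
Species richness = number of distinct species = 7

7


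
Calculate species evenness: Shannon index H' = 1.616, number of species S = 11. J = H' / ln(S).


ln(11) = 2.39790
J = H' / ln(S) = 1.616 / 2.39790 = 0.673923 ≈ 0.6739

0.6739


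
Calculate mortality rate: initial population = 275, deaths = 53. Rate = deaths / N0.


Mortality rate = 53 / 275 = 0.192727 ≈ 0.1927

0.1927


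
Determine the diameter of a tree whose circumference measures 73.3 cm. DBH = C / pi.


DBH = C / pi = 73.3 / 3.141593 = 23.3321 ≈ 23.33 cm

23.33 cm


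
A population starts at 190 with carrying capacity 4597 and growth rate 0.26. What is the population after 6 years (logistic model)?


(K - N0)/N0 = (4597 - 190)/190 = 4407/190 = 23.1947
r*t = 0.26 * 6 = 1.56; exp(-1.56) = 0.210136
23.1947 * 0.210136 = 4.87404
1 + 4.87404 = 5.87404
N = 4597 / 5.87404 = 782.596 ≈ 783

783


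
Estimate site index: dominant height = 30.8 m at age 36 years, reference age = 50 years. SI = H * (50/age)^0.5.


50/36 = 1.38889
(1.38889)^0.5 = 1.17851
SI = 30.8 * 1.17851 = 36.2981 ≈ 36.3 m

36.3 m


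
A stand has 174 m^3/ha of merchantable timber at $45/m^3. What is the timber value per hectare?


Value = 174 * 45 = $7830/ha

$7830/ha


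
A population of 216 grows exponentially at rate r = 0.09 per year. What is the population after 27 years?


r*t = 0.09 * 27 = 2.43
exp(2.43) = 11.3589
N = 216 * 11.3589 = 2453.52 ≈ 2454

2454


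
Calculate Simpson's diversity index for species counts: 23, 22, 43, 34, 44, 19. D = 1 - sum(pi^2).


Total N = 23 + 22 + 43 + 34 + 44 + 19 = 185
Per-species terms:
  p = 23/185 = 0.124324; p^2 = 0.124324^2 = 0.015456
  p = 22/185 = 0.118919; p^2 = 0.118919^2 = 0.014142
  p = 43/185 = 0.232432; p^2 = 0.232432^2 = 0.054025
  p = 34/185 = 0.183784; p^2 = 0.183784^2 = 0.033777
  p = 44/185 = 0.237838; p^2 = 0.237838^2 = 0.056567
  p = 19/185 = 0.102703; p^2 = 0.102703^2 = 0.010548
sum(p^2) = 0.015456 + 0.014142 + 0.054025 + 0.033777 + 0.056567 + 0.010548 = 0.184515
D = 1 - 0.184515 = 0.815485 ≈ 0.8155

0.8155


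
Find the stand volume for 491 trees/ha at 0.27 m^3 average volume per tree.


V_stand = 491 * 0.27 = 132.57 ≈ 132.6 m^3/ha

132.6 m^3/ha


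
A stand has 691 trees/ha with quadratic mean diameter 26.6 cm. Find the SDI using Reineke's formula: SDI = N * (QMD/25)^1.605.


QMD/25 = 26.6/25 = 1.064
(1.064)^1.605 = exp(1.605 * ln(1.064)) = exp(1.605 * 0.0620354) = exp(0.0995668) = 1.10469
SDI = 691 * 1.10469 = 763.341 ≈ 763

763


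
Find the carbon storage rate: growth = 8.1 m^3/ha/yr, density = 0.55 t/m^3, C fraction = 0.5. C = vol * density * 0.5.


C = 8.1 * 0.55 * 0.5 = 2.2275 ≈ 2.23 t C/ha/yr

2.23 t C/ha/yr


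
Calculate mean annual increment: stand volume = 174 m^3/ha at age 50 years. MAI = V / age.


MAI = 174 / 50 = 3.48 m^3/ha/yr

3.48 m^3/ha/yr


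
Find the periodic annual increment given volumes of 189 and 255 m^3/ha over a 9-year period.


PAI = (V2 - V1) / period = (255 - 189) / 9 = 66 / 9 = 7.3333 ≈ 7.33 m^3/ha/yr

7.33 m^3/ha/yr


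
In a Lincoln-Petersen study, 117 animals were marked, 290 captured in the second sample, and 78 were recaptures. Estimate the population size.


N = M * C / R = 117 * 290 / 78 = 33930 / 78 = 435

435 individuals


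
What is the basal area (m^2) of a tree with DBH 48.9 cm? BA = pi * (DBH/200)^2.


D/200 = 48.9/200 = 0.2445 m
(D/200)^2 = 0.2445^2 = 0.05978025
BA = 3.141593 * 0.05978025 = 0.187805 ≈ 0.1878 m^2

0.1878 m^2


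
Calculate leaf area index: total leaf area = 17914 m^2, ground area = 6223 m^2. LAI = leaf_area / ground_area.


LAI = 17914 / 6223 = 2.8787 ≈ 2.88

2.88


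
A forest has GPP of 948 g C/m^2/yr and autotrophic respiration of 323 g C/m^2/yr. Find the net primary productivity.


NPP = GPP - Ra = 948 - 323 = 625 g C/m^2/yr

625 g C/m^2/yr


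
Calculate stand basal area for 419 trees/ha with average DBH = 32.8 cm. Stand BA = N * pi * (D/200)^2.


(D/200)^2 = (32.8/200)^2 = 0.164^2 = 0.026896
Individual BA = 3.141593 * 0.026896 = 0.0844963 m^2
Stand BA = 419 * 0.0844963 = 35.4039 ≈ 35.40 m^2/ha

35.40 m^2/ha


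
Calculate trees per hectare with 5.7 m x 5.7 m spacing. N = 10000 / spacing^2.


N = 10000 / 5.7^2 = 10000 / 32.49 = 307.787 ≈ 308 trees/ha

308 trees/ha


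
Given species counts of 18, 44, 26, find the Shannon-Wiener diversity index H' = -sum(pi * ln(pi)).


Total N = 18 + 44 + 26 = 88
Per-species terms:
  p = 18/88 = 0.204545; ln(p) = -1.586967; p*ln(p) = 0.204545 * (-1.586967) = -0.324606
  p = 44/88 = 0.500000; ln(p) = -0.693147; p*ln(p) = 0.500000 * (-0.693147) = -0.346574
  p = 26/88 = 0.295455; ln(p) = -1.219239; p*ln(p) = 0.295455 * (-1.219239) = -0.360230
sum(p*ln(p)) = (-0.324606) + (-0.346574) + (-0.360230) = -1.031410
H' = -(-1.031410) = 1.031410 ≈ 1.0314

1.0314


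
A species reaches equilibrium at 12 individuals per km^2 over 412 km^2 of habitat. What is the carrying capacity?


K = 12 * 412 = 4944 individuals

4944 individuals


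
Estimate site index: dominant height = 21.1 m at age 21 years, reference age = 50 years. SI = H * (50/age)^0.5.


50/21 = 2.38095
(2.38095)^0.5 = 1.54303
SI = 21.1 * 1.54303 = 32.5579 ≈ 32.6 m

32.6 m


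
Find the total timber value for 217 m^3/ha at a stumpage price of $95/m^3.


Value = 217 * 95 = $20615/ha

$20615/ha


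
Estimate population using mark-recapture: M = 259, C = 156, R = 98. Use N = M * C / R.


N = M * C / R = 259 * 156 / 98 = 40404 / 98 = 412.29 ≈ 412

412 individuals


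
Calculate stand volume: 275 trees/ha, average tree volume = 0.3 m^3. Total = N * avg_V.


V_stand = 275 * 0.3 = 82.5 m^3/ha

82.5 m^3/ha


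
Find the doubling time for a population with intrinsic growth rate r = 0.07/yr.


td = ln(2) / 0.07 = 0.693147 / 0.07 = 9.90210 ≈ 9.9 years

9.9 years


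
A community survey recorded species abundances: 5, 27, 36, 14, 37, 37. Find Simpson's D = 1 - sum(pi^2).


Total N = 5 + 27 + 36 + 14 + 37 + 37 = 156
Per-species terms:
  p = 5/156 = 0.032051; p^2 = 0.032051^2 = 0.001027
  p = 27/156 = 0.173077; p^2 = 0.173077^2 = 0.029956
  p = 36/156 = 0.230769; p^2 = 0.230769^2 = 0.053254
  p = 14/156 = 0.089744; p^2 = 0.089744^2 = 0.008054
  p = 37/156 = 0.237179; p^2 = 0.237179^2 = 0.056254
  p = 37/156 = 0.237179; p^2 = 0.237179^2 = 0.056254
sum(p^2) = 0.001027 + 0.029956 + 0.053254 + 0.008054 + 0.056254 + 0.056254 = 0.204799
D = 1 - 0.204799 = 0.795201 ≈ 0.7952

0.7952


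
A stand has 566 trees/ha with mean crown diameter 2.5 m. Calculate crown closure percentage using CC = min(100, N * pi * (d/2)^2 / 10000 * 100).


(d/2)^2 = (2.5/2)^2 = 1.25^2 = 1.5625
Crown area = 3.141593 * 1.5625 = 4.90874 m^2
N * area / 10000 * 100 = 566 * 4.90874 / 10000 * 100 = 27.7835
CC = min(100, 27.7835) = 27.7835 ≈ 27.8%

27.8%


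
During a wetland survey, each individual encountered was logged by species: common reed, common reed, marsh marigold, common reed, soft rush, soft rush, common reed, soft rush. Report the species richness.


Total individuals logged = 8
Distinct species (count of individuals): common reed (4), marsh marigold (1), soft rush (3)
Species richness = number of distinct species = 3

3


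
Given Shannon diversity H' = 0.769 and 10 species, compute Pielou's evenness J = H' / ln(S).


ln(10) = 2.30259
J = H' / ln(S) = 0.769 / 2.30259 = 0.333972 ≈ 0.3340

0.3340


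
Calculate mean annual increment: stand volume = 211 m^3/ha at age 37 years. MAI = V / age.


MAI = 211 / 37 = 5.7027 ≈ 5.70 m^3/ha/yr

5.70 m^3/ha/yr


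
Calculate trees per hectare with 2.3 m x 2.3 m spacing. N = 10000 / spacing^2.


N = 10000 / 2.3^2 = 10000 / 5.29 = 1890.36 ≈ 1890 trees/ha

1890 trees/ha


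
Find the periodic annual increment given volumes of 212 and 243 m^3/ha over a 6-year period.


PAI = (V2 - V1) / period = (243 - 212) / 6 = 31 / 6 = 5.1667 ≈ 5.17 m^3/ha/yr

5.17 m^3/ha/yr


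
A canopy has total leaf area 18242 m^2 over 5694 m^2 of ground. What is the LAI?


LAI = 18242 / 5694 = 3.2037 ≈ 3.20

3.20


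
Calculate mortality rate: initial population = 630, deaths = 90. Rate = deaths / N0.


Mortality rate = 90 / 630 = 0.142857 ≈ 0.1429

0.1429


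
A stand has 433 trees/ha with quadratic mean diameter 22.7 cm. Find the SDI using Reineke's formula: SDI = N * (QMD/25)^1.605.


QMD/25 = 22.7/25 = 0.908
(0.908)^1.605 = exp(1.605 * ln(0.908)) = exp(1.605 * (-0.0965109)) = exp(-0.154900) = 0.856501
SDI = 433 * 0.856501 = 370.865 ≈ 371

371


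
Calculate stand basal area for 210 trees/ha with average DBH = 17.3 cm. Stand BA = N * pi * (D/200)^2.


(D/200)^2 = (17.3/200)^2 = 0.0865^2 = 0.00748225
Individual BA = 3.141593 * 0.00748225 = 0.0235062 m^2
Stand BA = 210 * 0.0235062 = 4.93630 ≈ 4.94 m^2/ha

4.94 m^2/ha


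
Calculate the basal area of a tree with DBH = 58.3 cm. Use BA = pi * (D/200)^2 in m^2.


D/200 = 58.3/200 = 0.2915 m
(D/200)^2 = 0.2915^2 = 0.08497225
BA = 3.141593 * 0.08497225 = 0.266948 ≈ 0.2669 m^2

0.2669 m^2


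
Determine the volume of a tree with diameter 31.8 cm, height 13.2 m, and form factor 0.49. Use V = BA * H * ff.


(D/200)^2 = (31.8/200)^2 = 0.159^2 = 0.025281
BA = 3.141593 * 0.025281 = 0.0794226 m^2
V = 0.0794226 * 13.2 * 0.49 = 0.513705 ≈ 0.514 m^3

0.514 m^3


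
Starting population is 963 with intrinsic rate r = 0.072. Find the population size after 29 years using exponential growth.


r*t = 0.072 * 29 = 2.088
exp(2.088) = 8.06876
N = 963 * 8.06876 = 7770.22 ≈ 7770

7770


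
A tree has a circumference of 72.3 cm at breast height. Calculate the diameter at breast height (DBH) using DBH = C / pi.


DBH = C / pi = 72.3 / 3.141593 = 23.0138 ≈ 23.01 cm

23.01 cm


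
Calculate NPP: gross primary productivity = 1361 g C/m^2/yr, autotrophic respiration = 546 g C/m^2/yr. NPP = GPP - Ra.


NPP = GPP - Ra = 1361 - 546 = 815 g C/m^2/yr

815 g C/m^2/yr


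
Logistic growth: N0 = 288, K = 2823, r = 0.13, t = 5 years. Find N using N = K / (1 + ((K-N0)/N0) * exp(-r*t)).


(K - N0)/N0 = (2823 - 288)/288 = 2535/288 = 8.80208
r*t = 0.13 * 5 = 0.65; exp(-0.65) = 0.522046
8.80208 * 0.522046 = 4.59509
1 + 4.59509 = 5.59509
N = 2823 / 5.59509 = 504.550 ≈ 505

505


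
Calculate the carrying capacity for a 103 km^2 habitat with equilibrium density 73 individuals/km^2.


K = 73 * 103 = 7519 individuals

7519 individuals


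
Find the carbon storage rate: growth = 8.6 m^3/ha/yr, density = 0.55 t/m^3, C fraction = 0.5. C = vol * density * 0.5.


C = 8.6 * 0.55 * 0.5 = 2.365 ≈ 2.37 t C/ha/yr

2.37 t C/ha/yr


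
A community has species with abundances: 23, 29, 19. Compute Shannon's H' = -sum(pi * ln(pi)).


Total N = 23 + 29 + 19 = 71
Per-species terms:
  p = 23/71 = 0.323944; ln(p) = -1.127185; p*ln(p) = 0.323944 * (-1.127185) = -0.365145
  p = 29/71 = 0.408451; ln(p) = -0.895383; p*ln(p) = 0.408451 * (-0.895383) = -0.365720
  p = 19/71 = 0.267606; ln(p) = -1.318240; p*ln(p) = 0.267606 * (-1.318240) = -0.352769
sum(p*ln(p)) = (-0.365145) + (-0.365720) + (-0.352769) = -1.083634
H' = -(-1.083634) = 1.083634 ≈ 1.0836

1.0836


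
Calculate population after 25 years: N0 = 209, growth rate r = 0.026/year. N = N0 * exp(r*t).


r*t = 0.026 * 25 = 0.65
exp(0.65) = 1.91554
N = 209 * 1.91554 = 400.348 ≈ 400

400


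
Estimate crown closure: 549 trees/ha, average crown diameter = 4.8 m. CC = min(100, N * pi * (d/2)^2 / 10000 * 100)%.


(d/2)^2 = (4.8/2)^2 = 2.4^2 = 5.76
Crown area = 3.141593 * 5.76 = 18.0956 m^2
N * area / 10000 * 100 = 549 * 18.0956 / 10000 * 100 = 99.3448
CC = min(100, 99.3448) = 99.3448 ≈ 99.3%

99.3%


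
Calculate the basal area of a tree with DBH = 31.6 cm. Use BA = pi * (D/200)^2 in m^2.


D/200 = 31.6/200 = 0.158 m
(D/200)^2 = 0.158^2 = 0.024964
BA = 3.141593 * 0.024964 = 0.0784267 ≈ 0.0784 m^2

0.0784 m^2


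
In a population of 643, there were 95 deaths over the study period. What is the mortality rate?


Mortality rate = 95 / 643 = 0.147745 ≈ 0.1477

0.1477


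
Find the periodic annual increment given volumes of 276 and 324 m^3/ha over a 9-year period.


PAI = (V2 - V1) / period = (324 - 276) / 9 = 48 / 9 = 5.3333 ≈ 5.33 m^3/ha/yr

5.33 m^3/ha/yr


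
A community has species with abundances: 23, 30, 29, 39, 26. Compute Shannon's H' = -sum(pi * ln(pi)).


Total N = 23 + 30 + 29 + 39 + 26 = 147
Per-species terms:
  p = 23/147 = 0.156463; ln(p) = -1.854936; p*ln(p) = 0.156463 * (-1.854936) = -0.290229
  p = 30/147 = 0.204082; ln(p) = -1.589233; p*ln(p) = 0.204082 * (-1.589233) = -0.324334
  p = 29/147 = 0.197279; ln(p) = -1.623136; p*ln(p) = 0.197279 * (-1.623136) = -0.320211
  p = 39/147 = 0.265306; ln(p) = -1.326871; p*ln(p) = 0.265306 * (-1.326871) = -0.352027
  p = 26/147 = 0.176871; ln(p) = -1.732335; p*ln(p) = 0.176871 * (-1.732335) = -0.306400
sum(p*ln(p)) = (-0.290229) + (-0.324334) + (-0.320211) + (-0.352027) + (-0.306400) = -1.593201
H' = -(-1.593201) = 1.593201 ≈ 1.5932

1.5932


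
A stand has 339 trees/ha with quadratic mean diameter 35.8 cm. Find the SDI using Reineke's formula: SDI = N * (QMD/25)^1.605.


QMD/25 = 35.8/25 = 1.432
(1.432)^1.605 = exp(1.605 * ln(1.432)) = exp(1.605 * 0.359072) = exp(0.576311) = 1.77946
SDI = 339 * 1.77946 = 603.237 ≈ 603

603


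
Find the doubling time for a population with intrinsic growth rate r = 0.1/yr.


td = ln(2) / 0.1 = 0.693147 / 0.1 = 6.93147 ≈ 6.9 years

6.9 years


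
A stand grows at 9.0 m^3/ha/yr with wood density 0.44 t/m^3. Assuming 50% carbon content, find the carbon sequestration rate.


C = 9.0 * 0.44 * 0.5 = 1.98 t C/ha/yr

1.98 t C/ha/yr


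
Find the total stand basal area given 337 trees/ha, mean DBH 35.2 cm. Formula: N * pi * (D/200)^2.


(D/200)^2 = (35.2/200)^2 = 0.176^2 = 0.030976
Individual BA = 3.141593 * 0.030976 = 0.0973140 m^2
Stand BA = 337 * 0.0973140 = 32.7948 ≈ 32.79 m^2/ha

32.79 m^2/ha


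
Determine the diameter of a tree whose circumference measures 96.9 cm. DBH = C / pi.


DBH = C / pi = 96.9 / 3.141593 = 30.8442 ≈ 30.84 cm

30.84 cm


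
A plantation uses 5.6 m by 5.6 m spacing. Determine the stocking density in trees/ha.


N = 10000 / 5.6^2 = 10000 / 31.36 = 318.878 ≈ 319 trees/ha

319 trees/ha


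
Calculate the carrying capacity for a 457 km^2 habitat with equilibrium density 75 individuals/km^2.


K = 75 * 457 = 34275 individuals

34275 individuals


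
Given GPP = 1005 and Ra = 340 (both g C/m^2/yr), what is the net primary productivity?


NPP = GPP - Ra = 1005 - 340 = 665 g C/m^2/yr

665 g C/m^2/yr


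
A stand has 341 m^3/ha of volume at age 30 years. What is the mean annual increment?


MAI = 341 / 30 = 11.3667 ≈ 11.37 m^3/ha/yr

11.37 m^3/ha/yr


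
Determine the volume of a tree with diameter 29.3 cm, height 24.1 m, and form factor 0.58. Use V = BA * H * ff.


(D/200)^2 = (29.3/200)^2 = 0.1465^2 = 0.02146225
BA = 3.141593 * 0.02146225 = 0.0674257 m^2
V = 0.0674257 * 24.1 * 0.58 = 0.942476 ≈ 0.942 m^3

0.942 m^3


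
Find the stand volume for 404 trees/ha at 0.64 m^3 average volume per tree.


V_stand = 404 * 0.64 = 258.56 ≈ 258.6 m^3/ha

258.6 m^3/ha


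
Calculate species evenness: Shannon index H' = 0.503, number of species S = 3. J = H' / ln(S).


ln(3) = 1.09861
J = H' / ln(S) = 0.503 / 1.09861 = 0.457851 ≈ 0.4579

0.4579


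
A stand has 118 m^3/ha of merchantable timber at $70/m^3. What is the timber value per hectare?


Value = 118 * 70 = $8260/ha

$8260/ha


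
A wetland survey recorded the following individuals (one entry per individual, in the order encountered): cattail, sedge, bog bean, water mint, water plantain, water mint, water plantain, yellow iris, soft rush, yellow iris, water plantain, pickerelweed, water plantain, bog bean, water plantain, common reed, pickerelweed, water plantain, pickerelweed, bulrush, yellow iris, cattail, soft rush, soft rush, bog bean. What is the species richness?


Total individuals logged = 25
Distinct species (count of individuals): cattail (2), sedge (1), bog bean (3), water mint (2), water plantain (6), yellow iris (3), soft rush (3), pickerelweed (3), common reed (1), bulrush (1)
Species richness = number of distinct species = 10

10


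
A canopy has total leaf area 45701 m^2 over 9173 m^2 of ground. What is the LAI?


LAI = 45701 / 9173 = 4.9821 ≈ 4.98

4.98


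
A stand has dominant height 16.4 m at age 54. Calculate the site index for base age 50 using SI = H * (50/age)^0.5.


50/54 = 0.925926
(0.925926)^0.5 = 0.962250
SI = 16.4 * 0.962250 = 15.7809 ≈ 15.8 m

15.8 m


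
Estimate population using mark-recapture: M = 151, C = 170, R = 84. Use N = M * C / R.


N = M * C / R = 151 * 170 / 84 = 25670 / 84 = 305.60 ≈ 306

306 individuals


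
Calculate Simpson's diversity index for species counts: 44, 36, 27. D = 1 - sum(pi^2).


Total N = 44 + 36 + 27 = 107
Per-species terms:
  p = 44/107 = 0.411215; p^2 = 0.411215^2 = 0.169098
  p = 36/107 = 0.336449; p^2 = 0.336449^2 = 0.113198
  p = 27/107 = 0.252336; p^2 = 0.252336^2 = 0.063673
sum(p^2) = 0.169098 + 0.113198 + 0.063673 = 0.345969
D = 1 - 0.345969 = 0.654031 ≈ 0.6540

0.6540


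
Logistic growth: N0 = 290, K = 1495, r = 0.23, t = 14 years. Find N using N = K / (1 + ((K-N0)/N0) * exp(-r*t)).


(K - N0)/N0 = (1495 - 290)/290 = 1205/290 = 4.15517
r*t = 0.23 * 14 = 3.22; exp(-3.22) = 0.0399551
4.15517 * 0.0399551 = 0.166020
1 + 0.166020 = 1.16602
N = 1495 / 1.16602 = 1282.14 ≈ 1282

1282


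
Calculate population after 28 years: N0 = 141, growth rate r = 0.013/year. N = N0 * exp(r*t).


r*t = 0.013 * 28 = 0.364
exp(0.364) = 1.43907
N = 141 * 1.43907 = 202.909 ≈ 203

203


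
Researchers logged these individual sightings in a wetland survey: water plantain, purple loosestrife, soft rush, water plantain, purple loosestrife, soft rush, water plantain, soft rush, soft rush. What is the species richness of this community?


Total individuals logged = 9
Distinct species (count of individuals): water plantain (3), purple loosestrife (2), soft rush (4)
Species richness = number of distinct species = 3

3


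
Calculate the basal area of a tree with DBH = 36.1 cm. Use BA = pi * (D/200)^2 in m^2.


D/200 = 36.1/200 = 0.1805 m
(D/200)^2 = 0.1805^2 = 0.03258025
BA = 3.141593 * 0.03258025 = 0.102354 ≈ 0.1024 m^2

0.1024 m^2


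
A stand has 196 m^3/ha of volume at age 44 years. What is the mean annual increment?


MAI = 196 / 44 = 4.4545 ≈ 4.45 m^3/ha/yr

4.45 m^3/ha/yr


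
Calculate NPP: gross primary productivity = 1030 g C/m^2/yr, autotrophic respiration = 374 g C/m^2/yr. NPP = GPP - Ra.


NPP = GPP - Ra = 1030 - 374 = 656 g C/m^2/yr

656 g C/m^2/yr


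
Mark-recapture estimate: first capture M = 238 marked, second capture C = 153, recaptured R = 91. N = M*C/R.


N = M * C / R = 238 * 153 / 91 = 36414 / 91 = 400.15 ≈ 400

400 individuals


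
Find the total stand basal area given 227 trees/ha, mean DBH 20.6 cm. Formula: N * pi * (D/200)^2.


(D/200)^2 = (20.6/200)^2 = 0.103^2 = 0.010609
Individual BA = 3.141593 * 0.010609 = 0.0333292 m^2
Stand BA = 227 * 0.0333292 = 7.56573 ≈ 7.57 m^2/ha

7.57 m^2/ha


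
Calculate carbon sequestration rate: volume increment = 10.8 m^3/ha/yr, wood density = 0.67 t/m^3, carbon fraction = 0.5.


C = 10.8 * 0.67 * 0.5 = 3.618 ≈ 3.62 t C/ha/yr

3.62 t C/ha/yr


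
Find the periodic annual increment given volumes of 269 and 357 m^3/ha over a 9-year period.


PAI = (V2 - V1) / period = (357 - 269) / 9 = 88 / 9 = 9.7778 ≈ 9.78 m^3/ha/yr

9.78 m^3/ha/yr


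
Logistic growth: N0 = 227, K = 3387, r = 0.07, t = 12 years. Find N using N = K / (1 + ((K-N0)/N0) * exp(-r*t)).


(K - N0)/N0 = (3387 - 227)/227 = 3160/227 = 13.9207
r*t = 0.07 * 12 = 0.84; exp(-0.84) = 0.431711
13.9207 * 0.431711 = 6.00972
1 + 6.00972 = 7.00972
N = 3387 / 7.00972 = 483.186 ≈ 483

483


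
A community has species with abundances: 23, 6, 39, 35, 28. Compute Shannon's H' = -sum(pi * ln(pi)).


Total N = 23 + 6 + 39 + 35 + 28 = 131
Per-species terms:
  p = 23/131 = 0.175573; ln(p) = -1.739700; p*ln(p) = 0.175573 * (-1.739700) = -0.305444
  p = 6/131 = 0.045802; ln(p) = -3.083428; p*ln(p) = 0.045802 * (-3.083428) = -0.141227
  p = 39/131 = 0.297710; ln(p) = -1.211635; p*ln(p) = 0.297710 * (-1.211635) = -0.360716
  p = 35/131 = 0.267176; ln(p) = -1.319848; p*ln(p) = 0.267176 * (-1.319848) = -0.352632
  p = 28/131 = 0.213740; ln(p) = -1.542995; p*ln(p) = 0.213740 * (-1.542995) = -0.329800
sum(p*ln(p)) = (-0.305444) + (-0.141227) + (-0.360716) + (-0.352632) + (-0.329800) = -1.489819
H' = -(-1.489819) = 1.489819 ≈ 1.4898

1.4898


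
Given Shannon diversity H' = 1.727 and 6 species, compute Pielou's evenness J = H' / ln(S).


ln(6) = 1.79176
J = H' / ln(S) = 1.727 / 1.79176 = 0.963857 ≈ 0.9639

0.9639


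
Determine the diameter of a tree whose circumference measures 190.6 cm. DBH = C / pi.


DBH = C / pi = 190.6 / 3.141593 = 60.6699 ≈ 60.67 cm

60.67 cm


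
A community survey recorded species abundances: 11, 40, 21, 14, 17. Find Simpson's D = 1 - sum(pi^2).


Total N = 11 + 40 + 21 + 14 + 17 = 103
Per-species terms:
  p = 11/103 = 0.106796; p^2 = 0.106796^2 = 0.011405
  p = 40/103 = 0.388350; p^2 = 0.388350^2 = 0.150816
  p = 21/103 = 0.203883; p^2 = 0.203883^2 = 0.041568
  p = 14/103 = 0.135922; p^2 = 0.135922^2 = 0.018475
  p = 17/103 = 0.165049; p^2 = 0.165049^2 = 0.027241
sum(p^2) = 0.011405 + 0.150816 + 0.041568 + 0.018475 + 0.027241 = 0.249505
D = 1 - 0.249505 = 0.750495 ≈ 0.7505

0.7505


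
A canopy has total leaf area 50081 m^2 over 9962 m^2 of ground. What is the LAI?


LAI = 50081 / 9962 = 5.0272 ≈ 5.03

5.03


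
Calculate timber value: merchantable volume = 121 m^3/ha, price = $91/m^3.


Value = 121 * 91 = $11011/ha

$11011/ha


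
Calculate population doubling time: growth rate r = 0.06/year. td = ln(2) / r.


td = ln(2) / 0.06 = 0.693147 / 0.06 = 11.5525 ≈ 11.6 years

11.6 years


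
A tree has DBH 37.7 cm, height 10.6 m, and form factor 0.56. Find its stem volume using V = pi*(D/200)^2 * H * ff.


(D/200)^2 = (37.7/200)^2 = 0.1885^2 = 0.03553225
BA = 3.141593 * 0.03553225 = 0.111628 m^2
V = 0.111628 * 10.6 * 0.56 = 0.662624 ≈ 0.663 m^3

0.663 m^3


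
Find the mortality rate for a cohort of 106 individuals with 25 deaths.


Mortality rate = 25 / 106 = 0.235849 ≈ 0.2358

0.2358


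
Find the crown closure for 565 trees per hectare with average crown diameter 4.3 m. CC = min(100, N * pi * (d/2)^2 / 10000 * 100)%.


(d/2)^2 = (4.3/2)^2 = 2.15^2 = 4.6225
Crown area = 3.141593 * 4.6225 = 14.5220 m^2
N * area / 10000 * 100 = 565 * 14.5220 / 10000 * 100 = 82.0493
CC = min(100, 82.0493) = 82.0493 ≈ 82.0%

82.0%
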